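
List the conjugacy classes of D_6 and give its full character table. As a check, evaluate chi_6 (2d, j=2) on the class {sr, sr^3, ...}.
Conjugacy classes: {e} of size 1, {r^3} of size 1, {r^1, r^5} of size 2, {r^2, r^4} of size 2, {s, sr^2, ...} of size 3, {sr, sr^3, ...} of size 3.
Character table:
  irrep \ class              {e} (size 1)  {r^3} (size 1)  {r^1, r^5} (size 2)  {r^2, r^4} (size 2)  {s, sr^2, ...} (size 3)  {sr, sr^3, ...} (size 3)
  chi_1 (triv)               1             1               1                    1                    1                        1                       
  chi_2 (sign: r->1, s->-1)  1             1               1                    1                    -1                       -1                      
  chi_3 (r->-1, s->1)        1             -1              -1                   1                    1                        -1                      
  chi_4 (r->-1, s->-1)       1             -1              -1                   1                    -1                       1                       
  chi_5 (2d, j=1)            2             -2              1                    -1                   0                        0                       
  chi_6 (2d, j=2)            2             2               -1                   -1                   0                        0                       

Spot check: chi_6 (2d, j=2) on {sr, sr^3, ...} = 0.

Explanation: D_6 has order 2*6 = 12 with 6 conjugacy classes, hence 6 irreducibles. Sum of squared dims 1 + 1 + 1 + 1 + 4 + 4 = 12 = |G|. Linear characters come from the abelianisation; the 2-dimensional irreps have character r^k -> 2*cos(2*pi*j*k/6), reflections -> 0.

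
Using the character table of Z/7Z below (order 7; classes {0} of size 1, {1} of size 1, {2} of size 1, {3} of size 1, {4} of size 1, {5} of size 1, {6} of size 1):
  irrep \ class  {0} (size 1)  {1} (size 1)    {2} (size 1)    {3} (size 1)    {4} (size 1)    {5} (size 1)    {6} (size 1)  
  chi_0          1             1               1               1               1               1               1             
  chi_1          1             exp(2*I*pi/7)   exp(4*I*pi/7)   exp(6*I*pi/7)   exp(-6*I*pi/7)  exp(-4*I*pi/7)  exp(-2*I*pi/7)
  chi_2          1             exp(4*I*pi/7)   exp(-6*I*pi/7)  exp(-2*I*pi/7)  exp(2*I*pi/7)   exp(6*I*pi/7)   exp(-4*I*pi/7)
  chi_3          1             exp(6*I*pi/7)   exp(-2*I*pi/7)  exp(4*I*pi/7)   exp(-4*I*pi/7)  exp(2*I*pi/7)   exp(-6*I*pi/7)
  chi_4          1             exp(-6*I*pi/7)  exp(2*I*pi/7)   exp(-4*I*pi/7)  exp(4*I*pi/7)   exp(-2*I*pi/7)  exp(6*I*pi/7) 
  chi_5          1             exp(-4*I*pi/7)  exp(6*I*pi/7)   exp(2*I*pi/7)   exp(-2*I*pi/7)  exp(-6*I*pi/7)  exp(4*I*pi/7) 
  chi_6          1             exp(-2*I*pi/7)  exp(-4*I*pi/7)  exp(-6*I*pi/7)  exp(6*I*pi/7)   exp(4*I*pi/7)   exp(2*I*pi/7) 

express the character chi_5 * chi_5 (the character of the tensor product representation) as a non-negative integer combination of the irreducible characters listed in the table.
chi_5 tensor chi_5 = chi_3 (all other irreducibles have multiplicity 0).

The character of a tensor product is the pointwise product (chi_5 * chi_5)(C) = chi_5(C) * chi_5(C):
  {0}: (1)*(1), {1}: (exp(-4*I*pi/7))*(exp(-4*I*pi/7)), {2}: (exp(6*I*pi/7))*(exp(6*I*pi/7)), {3}: (exp(2*I*pi/7))*(exp(2*I*pi/7)), {4}: (exp(-2*I*pi/7))*(exp(-2*I*pi/7)), {5}: (exp(-6*I*pi/7))*(exp(-6*I*pi/7)), {6}: (exp(4*I*pi/7))*(exp(4*I*pi/7))
so (chi_5 * chi_5) takes values
  {0} -> 1, {1} -> exp(6*I*pi/7), {2} -> exp(-2*I*pi/7), {3} -> exp(4*I*pi/7), {4} -> exp(-4*I*pi/7), {5} -> exp(2*I*pi/7), {6} -> exp(-6*I*pi/7).
Now take the inner product of this character with each irreducible chi from the table, <chi_5*chi_5, chi> = (1/7) sum_C |C| (chi_5*chi_5)(C) conj(chi(C)):
  <chi_5*chi_5, chi_0> = (1/7)[1*(1)*conj(1) + 1*(exp(6*I*pi/7))*conj(1) + 1*(exp(-2*I*pi/7))*conj(1) + 1*(exp(4*I*pi/7))*conj(1) + 1*(exp(-4*I*pi/7))*conj(1) + 1*(exp(2*I*pi/7))*conj(1) + 1*(exp(-6*I*pi/7))*conj(1)]
      = (1/7)[(1) + (exp(6*I*pi/7)) + (exp(-2*I*pi/7)) + (exp(4*I*pi/7)) + (exp(-4*I*pi/7)) + (exp(2*I*pi/7)) + (exp(-6*I*pi/7))] = 0/7 = 0
  <chi_5*chi_5, chi_1> = (1/7)[1*(1)*conj(1) + 1*(exp(6*I*pi/7))*conj(exp(2*I*pi/7)) + 1*(exp(-2*I*pi/7))*conj(exp(4*I*pi/7)) + 1*(exp(4*I*pi/7))*conj(exp(6*I*pi/7)) + 1*(exp(-4*I*pi/7))*conj(exp(-6*I*pi/7)) + 1*(exp(2*I*pi/7))*conj(exp(-4*I*pi/7)) + 1*(exp(-6*I*pi/7))*conj(exp(-2*I*pi/7))]
      = (1/7)[(1) + (exp(4*I*pi/7)) + (exp(-6*I*pi/7)) + (exp(-2*I*pi/7)) + (exp(2*I*pi/7)) + (exp(6*I*pi/7)) + (exp(-4*I*pi/7))] = 0/7 = 0
  <chi_5*chi_5, chi_2> = (1/7)[1*(1)*conj(1) + 1*(exp(6*I*pi/7))*conj(exp(4*I*pi/7)) + 1*(exp(-2*I*pi/7))*conj(exp(-6*I*pi/7)) + 1*(exp(4*I*pi/7))*conj(exp(-2*I*pi/7)) + 1*(exp(-4*I*pi/7))*conj(exp(2*I*pi/7)) + 1*(exp(2*I*pi/7))*conj(exp(6*I*pi/7)) + 1*(exp(-6*I*pi/7))*conj(exp(-4*I*pi/7))]
      = (1/7)[(1) + (exp(2*I*pi/7)) + (exp(4*I*pi/7)) + (exp(6*I*pi/7)) + (exp(-6*I*pi/7)) + (exp(-4*I*pi/7)) + (exp(-2*I*pi/7))] = 0/7 = 0
  <chi_5*chi_5, chi_3> = (1/7)[1*(1)*conj(1) + 1*(exp(6*I*pi/7))*conj(exp(6*I*pi/7)) + 1*(exp(-2*I*pi/7))*conj(exp(-2*I*pi/7)) + 1*(exp(4*I*pi/7))*conj(exp(4*I*pi/7)) + 1*(exp(-4*I*pi/7))*conj(exp(-4*I*pi/7)) + 1*(exp(2*I*pi/7))*conj(exp(2*I*pi/7)) + 1*(exp(-6*I*pi/7))*conj(exp(-6*I*pi/7))]
      = (1/7)[(1) + (1) + (1) + (1) + (1) + (1) + (1)] = 7/7 = 1
  <chi_5*chi_5, chi_4> = (1/7)[1*(1)*conj(1) + 1*(exp(6*I*pi/7))*conj(exp(-6*I*pi/7)) + 1*(exp(-2*I*pi/7))*conj(exp(2*I*pi/7)) + 1*(exp(4*I*pi/7))*conj(exp(-4*I*pi/7)) + 1*(exp(-4*I*pi/7))*conj(exp(4*I*pi/7)) + 1*(exp(2*I*pi/7))*conj(exp(-2*I*pi/7)) + 1*(exp(-6*I*pi/7))*conj(exp(6*I*pi/7))]
      = (1/7)[(1) + (exp(-2*I*pi/7)) + (exp(-4*I*pi/7)) + (exp(-6*I*pi/7)) + (exp(6*I*pi/7)) + (exp(4*I*pi/7)) + (exp(2*I*pi/7))] = 0/7 = 0
  <chi_5*chi_5, chi_5> = (1/7)[1*(1)*conj(1) + 1*(exp(6*I*pi/7))*conj(exp(-4*I*pi/7)) + 1*(exp(-2*I*pi/7))*conj(exp(6*I*pi/7)) + 1*(exp(4*I*pi/7))*conj(exp(2*I*pi/7)) + 1*(exp(-4*I*pi/7))*conj(exp(-2*I*pi/7)) + 1*(exp(2*I*pi/7))*conj(exp(-6*I*pi/7)) + 1*(exp(-6*I*pi/7))*conj(exp(4*I*pi/7))]
      = (1/7)[(1) + (exp(-4*I*pi/7)) + (exp(6*I*pi/7)) + (exp(2*I*pi/7)) + (exp(-2*I*pi/7)) + (exp(-6*I*pi/7)) + (exp(4*I*pi/7))] = 0/7 = 0
  <chi_5*chi_5, chi_6> = (1/7)[1*(1)*conj(1) + 1*(exp(6*I*pi/7))*conj(exp(-2*I*pi/7)) + 1*(exp(-2*I*pi/7))*conj(exp(-4*I*pi/7)) + 1*(exp(4*I*pi/7))*conj(exp(-6*I*pi/7)) + 1*(exp(-4*I*pi/7))*conj(exp(6*I*pi/7)) + 1*(exp(2*I*pi/7))*conj(exp(4*I*pi/7)) + 1*(exp(-6*I*pi/7))*conj(exp(2*I*pi/7))]
      = (1/7)[(1) + (exp(-6*I*pi/7)) + (exp(2*I*pi/7)) + (exp(-4*I*pi/7)) + (exp(4*I*pi/7)) + (exp(-2*I*pi/7)) + (exp(6*I*pi/7))] = 0/7 = 0
(Exp terms are combined using exp(i*s)*conj(exp(i*t)) = exp(i*(s-t)), and sums of them are collapsed using the identity that for every m > 1 the m distinct m-th roots of unity sum to 0, e.g. 1 + exp(2*I*pi/3) + exp(-2*I*pi/3) = 0.)
Hence the multiplicities are chi_3: 1. Dimension check: dim(chi_5)*dim(chi_5) = 1*1 = 1 and sum (mult * dim) = 1*1 = 1.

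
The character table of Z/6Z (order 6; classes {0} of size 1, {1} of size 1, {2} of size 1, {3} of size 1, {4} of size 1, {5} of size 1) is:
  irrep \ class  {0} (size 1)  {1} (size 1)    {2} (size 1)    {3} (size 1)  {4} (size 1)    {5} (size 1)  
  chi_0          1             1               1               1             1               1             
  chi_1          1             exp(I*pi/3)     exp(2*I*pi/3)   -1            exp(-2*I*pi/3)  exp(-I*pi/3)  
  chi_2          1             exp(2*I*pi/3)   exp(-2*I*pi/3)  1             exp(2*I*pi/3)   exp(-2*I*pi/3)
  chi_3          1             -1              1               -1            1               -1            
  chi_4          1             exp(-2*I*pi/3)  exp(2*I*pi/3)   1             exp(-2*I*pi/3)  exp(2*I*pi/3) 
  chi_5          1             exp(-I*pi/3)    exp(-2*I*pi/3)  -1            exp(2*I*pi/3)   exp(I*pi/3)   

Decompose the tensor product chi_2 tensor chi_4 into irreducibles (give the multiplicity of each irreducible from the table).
chi_2 tensor chi_4 = chi_0 (all other irreducibles have multiplicity 0).

The character of a tensor product is the pointwise product (chi_2 * chi_4)(C) = chi_2(C) * chi_4(C):
  {0}: (1)*(1), {1}: (exp(2*I*pi/3))*(exp(-2*I*pi/3)), {2}: (exp(-2*I*pi/3))*(exp(2*I*pi/3)), {3}: (1)*(1), {4}: (exp(2*I*pi/3))*(exp(-2*I*pi/3)), {5}: (exp(-2*I*pi/3))*(exp(2*I*pi/3))
so (chi_2 * chi_4) takes values
  {0} -> 1, {1} -> 1, {2} -> 1, {3} -> 1, {4} -> 1, {5} -> 1.
Now take the inner product of this character with each irreducible chi from the table, <chi_2*chi_4, chi> = (1/6) sum_C |C| (chi_2*chi_4)(C) conj(chi(C)):
  <chi_2*chi_4, chi_0> = (1/6)[1*(1)*conj(1) + 1*(1)*conj(1) + 1*(1)*conj(1) + 1*(1)*conj(1) + 1*(1)*conj(1) + 1*(1)*conj(1)]
      = (1/6)[(1) + (1) + (1) + (1) + (1) + (1)] = 6/6 = 1
  <chi_2*chi_4, chi_1> = (1/6)[1*(1)*conj(1) + 1*(1)*conj(exp(I*pi/3)) + 1*(1)*conj(exp(2*I*pi/3)) + 1*(1)*conj(-1) + 1*(1)*conj(exp(-2*I*pi/3)) + 1*(1)*conj(exp(-I*pi/3))]
      = (1/6)[(1) + (exp(-I*pi/3)) + (exp(-2*I*pi/3)) + (-1) + (exp(2*I*pi/3)) + (exp(I*pi/3))] = 0/6 = 0
  <chi_2*chi_4, chi_2> = (1/6)[1*(1)*conj(1) + 1*(1)*conj(exp(2*I*pi/3)) + 1*(1)*conj(exp(-2*I*pi/3)) + 1*(1)*conj(1) + 1*(1)*conj(exp(2*I*pi/3)) + 1*(1)*conj(exp(-2*I*pi/3))]
      = (1/6)[(1) + (exp(-2*I*pi/3)) + (exp(2*I*pi/3)) + (1) + (exp(-2*I*pi/3)) + (exp(2*I*pi/3))] = 0/6 = 0
  <chi_2*chi_4, chi_3> = (1/6)[1*(1)*conj(1) + 1*(1)*conj(-1) + 1*(1)*conj(1) + 1*(1)*conj(-1) + 1*(1)*conj(1) + 1*(1)*conj(-1)]
      = (1/6)[(1) + (-1) + (1) + (-1) + (1) + (-1)] = 0/6 = 0
  <chi_2*chi_4, chi_4> = (1/6)[1*(1)*conj(1) + 1*(1)*conj(exp(-2*I*pi/3)) + 1*(1)*conj(exp(2*I*pi/3)) + 1*(1)*conj(1) + 1*(1)*conj(exp(-2*I*pi/3)) + 1*(1)*conj(exp(2*I*pi/3))]
      = (1/6)[(1) + (exp(2*I*pi/3)) + (exp(-2*I*pi/3)) + (1) + (exp(2*I*pi/3)) + (exp(-2*I*pi/3))] = 0/6 = 0
  <chi_2*chi_4, chi_5> = (1/6)[1*(1)*conj(1) + 1*(1)*conj(exp(-I*pi/3)) + 1*(1)*conj(exp(-2*I*pi/3)) + 1*(1)*conj(-1) + 1*(1)*conj(exp(2*I*pi/3)) + 1*(1)*conj(exp(I*pi/3))]
      = (1/6)[(1) + (exp(I*pi/3)) + (exp(2*I*pi/3)) + (-1) + (exp(-2*I*pi/3)) + (exp(-I*pi/3))] = 0/6 = 0
(Exp terms are combined using exp(i*s)*conj(exp(i*t)) = exp(i*(s-t)), and sums of them are collapsed using the identity that for every m > 1 the m distinct m-th roots of unity sum to 0, e.g. 1 + exp(2*I*pi/3) + exp(-2*I*pi/3) = 0.)
Hence the multiplicities are chi_0: 1. Dimension check: dim(chi_2)*dim(chi_4) = 1*1 = 1 and sum (mult * dim) = 1*1 = 1.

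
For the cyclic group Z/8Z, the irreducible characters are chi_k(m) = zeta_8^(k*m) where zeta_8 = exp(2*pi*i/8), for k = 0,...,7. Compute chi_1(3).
chi_1(3) = zeta_8^3 = exp(3*I*pi/4)

Proof sketch: chi_1(3) = zeta_8^(1*3) = zeta_8^3. Since zeta_8^8 = 1, this equals zeta_8^3 = exp(2*pi*i*3/8) = exp(3*I*pi/4).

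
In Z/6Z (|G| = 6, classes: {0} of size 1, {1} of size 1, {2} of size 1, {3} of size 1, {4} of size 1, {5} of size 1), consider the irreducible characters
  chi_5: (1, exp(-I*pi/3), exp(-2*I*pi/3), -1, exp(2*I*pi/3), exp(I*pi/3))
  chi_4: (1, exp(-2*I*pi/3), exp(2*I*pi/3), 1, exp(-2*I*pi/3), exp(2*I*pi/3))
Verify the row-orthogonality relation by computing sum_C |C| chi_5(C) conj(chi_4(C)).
Sum = 0; so <chi_5, chi_4> = 0 (distinct irreducibles are orthogonal).

Why: Compute term by term over conjugacy classes (|C| * chi_5(C) * conj(chi_4(C))):
  1*(1)*conj(1) + 1*(exp(-I*pi/3))*conj(exp(-2*I*pi/3)) + 1*(exp(-2*I*pi/3))*conj(exp(2*I*pi/3)) + 1*(-1)*conj(1) + 1*(exp(2*I*pi/3))*conj(exp(-2*I*pi/3)) + 1*(exp(I*pi/3))*conj(exp(2*I*pi/3))
  = (1) + (exp(I*pi/3)) + (exp(2*I*pi/3)) + (-1) + (exp(-2*I*pi/3)) + (exp(-I*pi/3))
  = 0.
(Exp terms are combined using exp(i*s)*conj(exp(i*t)) = exp(i*(s-t)), and sums of them are collapsed using the identity that for every m > 1 the m distinct m-th roots of unity sum to 0, e.g. 1 + exp(2*I*pi/3) + exp(-2*I*pi/3) = 0.)
Dividing by |G| = 6 gives 0/6 = 0, matching the row-orthogonality relation <chi_5, chi_4> = [chi_5 = chi_4].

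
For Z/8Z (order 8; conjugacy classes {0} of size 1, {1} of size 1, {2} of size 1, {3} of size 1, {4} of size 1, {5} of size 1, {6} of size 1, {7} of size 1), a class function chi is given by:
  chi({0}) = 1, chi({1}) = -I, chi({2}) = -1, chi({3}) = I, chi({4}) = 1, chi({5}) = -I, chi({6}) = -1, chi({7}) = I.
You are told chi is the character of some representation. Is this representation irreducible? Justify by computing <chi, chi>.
Irreducible: <chi, chi> = 1.

Explanation: <chi, chi> = (1/|G|) sum_C |C| * |chi(C)|^2 = (1/8)[1*|1|^2 + 1*|-I|^2 + 1*|-1|^2 + 1*|I|^2 + 1*|1|^2 + 1*|-I|^2 + 1*|-1|^2 + 1*|I|^2]
  = (1/8)[(1) + (1) + (1) + (1) + (1) + (1) + (1) + (1)] = 8/8 = 1.
(Exp terms are combined using exp(i*s)*conj(exp(i*t)) = exp(i*(s-t)), and sums of them are collapsed using the identity that for every m > 1 the m distinct m-th roots of unity sum to 0, e.g. 1 + exp(2*I*pi/3) + exp(-2*I*pi/3) = 0.)
A character is irreducible iff <chi, chi> = 1, so this representation is irreducible.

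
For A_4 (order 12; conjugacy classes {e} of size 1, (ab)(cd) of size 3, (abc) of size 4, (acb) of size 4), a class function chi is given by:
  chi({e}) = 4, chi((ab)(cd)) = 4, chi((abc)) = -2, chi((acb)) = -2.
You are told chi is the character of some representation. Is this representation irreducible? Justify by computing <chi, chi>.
Not irreducible (reducible): <chi, chi> = 8 > 1.

Solution. <chi, chi> = (1/|G|) sum_C |C| * |chi(C)|^2 = (1/12)[1*|4|^2 + 3*|4|^2 + 4*|-2|^2 + 4*|-2|^2]
  = (1/12)[(16) + (48) + (16) + (16)] = 96/12 = 8.
(Exp terms are combined using exp(i*s)*conj(exp(i*t)) = exp(i*(s-t)), and sums of them are collapsed using the identity that for every m > 1 the m distinct m-th roots of unity sum to 0, e.g. 1 + exp(2*I*pi/3) + exp(-2*I*pi/3) = 0.)
A character is irreducible iff <chi, chi> = 1, so this representation is reducible.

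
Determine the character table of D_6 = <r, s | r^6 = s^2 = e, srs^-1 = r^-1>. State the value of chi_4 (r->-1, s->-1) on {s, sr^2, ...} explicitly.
Conjugacy classes: {e} of size 1, {r^3} of size 1, {r^1, r^5} of size 2, {r^2, r^4} of size 2, {s, sr^2, ...} of size 3, {sr, sr^3, ...} of size 3.
Character table:
  irrep \ class              {e} (size 1)  {r^3} (size 1)  {r^1, r^5} (size 2)  {r^2, r^4} (size 2)  {s, sr^2, ...} (size 3)  {sr, sr^3, ...} (size 3)
  chi_1 (triv)               1             1               1                    1                    1                        1                       
  chi_2 (sign: r->1, s->-1)  1             1               1                    1                    -1                       -1                      
  chi_3 (r->-1, s->1)        1             -1              -1                   1                    1                        -1                      
  chi_4 (r->-1, s->-1)       1             -1              -1                   1                    -1                       1                       
  chi_5 (2d, j=1)            2             -2              1                    -1                   0                        0                       
  chi_6 (2d, j=2)            2             2               -1                   -1                   0                        0                       

Spot check: chi_4 (r->-1, s->-1) on {s, sr^2, ...} = -1.

Details: D_6 has order 2*6 = 12 with 6 conjugacy classes, hence 6 irreducibles. Sum of squared dims 1 + 1 + 1 + 1 + 4 + 4 = 12 = |G|. Linear characters come from the abelianisation; the 2-dimensional irreps have character r^k -> 2*cos(2*pi*j*k/6), reflections -> 0.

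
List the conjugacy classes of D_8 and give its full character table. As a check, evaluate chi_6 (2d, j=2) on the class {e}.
Conjugacy classes: {e} of size 1, {r^4} of size 1, {r^1, r^7} of size 2, {r^2, r^6} of size 2, {r^3, r^5} of size 2, {s, sr^2, ...} of size 4, {sr, sr^3, ...} of size 4.
Character table:
  irrep \ class              {e} (size 1)  {r^4} (size 1)  {r^1, r^7} (size 2)  {r^2, r^6} (size 2)  {r^3, r^5} (size 2)  {s, sr^2, ...} (size 4)  {sr, sr^3, ...} (size 4)
  chi_1 (triv)               1             1               1                    1                    1                    1                        1                       
  chi_2 (sign: r->1, s->-1)  1             1               1                    1                    1                    -1                       -1                      
  chi_3 (r->-1, s->1)        1             1               -1                   1                    -1                   1                        -1                      
  chi_4 (r->-1, s->-1)       1             1               -1                   1                    -1                   -1                       1                       
  chi_5 (2d, j=1)            2             -2              sqrt(2)              0                    -sqrt(2)             0                        0                       
  chi_6 (2d, j=2)            2             2               0                    -2                   0                    0                        0                       
  chi_7 (2d, j=3)            2             -2              -sqrt(2)             0                    sqrt(2)              0                        0                       

Spot check: chi_6 (2d, j=2) on {e} = 2.

D_8 has order 2*8 = 16 with 7 conjugacy classes, hence 7 irreducibles. Sum of squared dims 1 + 1 + 1 + 1 + 4 + 4 + 4 = 16 = |G|. Linear characters come from the abelianisation; the 2-dimensional irreps have character r^k -> 2*cos(2*pi*j*k/8), reflections -> 0.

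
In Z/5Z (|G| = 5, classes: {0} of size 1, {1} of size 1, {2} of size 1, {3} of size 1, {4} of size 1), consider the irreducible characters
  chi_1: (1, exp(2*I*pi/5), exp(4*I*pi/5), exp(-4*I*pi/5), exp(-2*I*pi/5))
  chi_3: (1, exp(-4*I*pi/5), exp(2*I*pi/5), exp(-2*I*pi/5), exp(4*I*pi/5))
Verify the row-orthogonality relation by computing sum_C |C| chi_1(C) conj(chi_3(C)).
Sum = 0; so <chi_1, chi_3> = 0 (distinct irreducibles are orthogonal).

Proof sketch: Compute term by term over conjugacy classes (|C| * chi_1(C) * conj(chi_3(C))):
  1*(1)*conj(1) + 1*(exp(2*I*pi/5))*conj(exp(-4*I*pi/5)) + 1*(exp(4*I*pi/5))*conj(exp(2*I*pi/5)) + 1*(exp(-4*I*pi/5))*conj(exp(-2*I*pi/5)) + 1*(exp(-2*I*pi/5))*conj(exp(4*I*pi/5))
  = (1) + (exp(-4*I*pi/5)) + (exp(2*I*pi/5)) + (exp(-2*I*pi/5)) + (exp(4*I*pi/5))
  = 0.
(Exp terms are combined using exp(i*s)*conj(exp(i*t)) = exp(i*(s-t)), and sums of them are collapsed using the identity that for every m > 1 the m distinct m-th roots of unity sum to 0, e.g. 1 + exp(2*I*pi/3) + exp(-2*I*pi/3) = 0.)
Dividing by |G| = 5 gives 0/5 = 0, matching the row-orthogonality relation <chi_1, chi_3> = [chi_1 = chi_3].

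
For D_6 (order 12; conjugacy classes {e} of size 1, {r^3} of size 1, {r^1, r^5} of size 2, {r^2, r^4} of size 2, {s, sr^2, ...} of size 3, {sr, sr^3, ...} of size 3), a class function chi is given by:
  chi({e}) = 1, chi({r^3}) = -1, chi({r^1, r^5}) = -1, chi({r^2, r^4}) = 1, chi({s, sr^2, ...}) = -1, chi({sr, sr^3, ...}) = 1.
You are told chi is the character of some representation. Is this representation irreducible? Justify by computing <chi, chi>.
Irreducible: <chi, chi> = 1.

Derivation: <chi, chi> = (1/|G|) sum_C |C| * |chi(C)|^2 = (1/12)[1*|1|^2 + 1*|-1|^2 + 2*|-1|^2 + 2*|1|^2 + 3*|-1|^2 + 3*|1|^2]
  = (1/12)[(1) + (1) + (2) + (2) + (3) + (3)] = 12/12 = 1.
A character is irreducible iff <chi, chi> = 1, so this representation is irreducible.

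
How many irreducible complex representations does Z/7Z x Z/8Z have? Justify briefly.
56

Details: The number of irreducible complex representations of a finite group equals its number of conjugacy classes. Z/7Z x Z/8Z is abelian of order 56, so every element is its own conjugacy class: 56 classes, so Z/7Z x Z/8Z (order 56) has exactly 56 irreducible complex representations.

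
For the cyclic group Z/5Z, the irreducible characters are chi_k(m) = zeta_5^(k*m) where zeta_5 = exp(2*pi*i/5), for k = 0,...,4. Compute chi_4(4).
chi_4(4) = zeta_5^16 = exp(2*I*pi/5)

Justification: chi_4(4) = zeta_5^(4*4) = zeta_5^16. Since zeta_5^5 = 1, this equals zeta_5^1 = exp(2*pi*i*1/5) = exp(2*I*pi/5).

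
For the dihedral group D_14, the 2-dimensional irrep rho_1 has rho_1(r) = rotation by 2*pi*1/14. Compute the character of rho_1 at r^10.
chi_{rho_1}(r^10) = 2*cos(2*pi*1*10/14) = -2*cos(3*pi/7)

Reasoning: rho_1(r^10) is rotation by angle 2*pi*1*10/14, whose trace is 2*cos(2*pi*1*10/14) = -2*cos(3*pi/7).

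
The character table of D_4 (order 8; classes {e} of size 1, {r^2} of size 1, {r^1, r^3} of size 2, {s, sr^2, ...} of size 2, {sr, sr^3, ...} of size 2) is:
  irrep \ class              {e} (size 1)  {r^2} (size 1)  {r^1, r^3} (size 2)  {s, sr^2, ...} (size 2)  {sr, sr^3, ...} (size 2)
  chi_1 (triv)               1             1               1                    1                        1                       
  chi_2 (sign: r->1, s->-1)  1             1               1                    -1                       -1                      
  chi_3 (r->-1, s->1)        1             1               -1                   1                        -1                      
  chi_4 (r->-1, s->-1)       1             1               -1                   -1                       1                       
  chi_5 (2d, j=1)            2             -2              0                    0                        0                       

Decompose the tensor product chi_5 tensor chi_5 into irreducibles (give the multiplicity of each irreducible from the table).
chi_5 tensor chi_5 = chi_1 + chi_2 + chi_3 + chi_4 (all other irreducibles have multiplicity 0).

Justification: The character of a tensor product is the pointwise product (chi_5 * chi_5)(C) = chi_5(C) * chi_5(C):
  {e}: (2)*(2), {r^2}: (-2)*(-2), {r^1, r^3}: (0)*(0), {s, sr^2, ...}: (0)*(0), {sr, sr^3, ...}: (0)*(0)
so (chi_5 * chi_5) takes values
  {e} -> 4, {r^2} -> 4, {r^1, r^3} -> 0, {s, sr^2, ...} -> 0, {sr, sr^3, ...} -> 0.
Now take the inner product of this character with each irreducible chi from the table, <chi_5*chi_5, chi> = (1/8) sum_C |C| (chi_5*chi_5)(C) conj(chi(C)):
  <chi_5*chi_5, chi_1> = (1/8)[1*(4)*conj(1) + 1*(4)*conj(1) + 2*(0)*conj(1) + 2*(0)*conj(1) + 2*(0)*conj(1)]
      = (1/8)[(4) + (4) + (0) + (0) + (0)] = 8/8 = 1
  <chi_5*chi_5, chi_2> = (1/8)[1*(4)*conj(1) + 1*(4)*conj(1) + 2*(0)*conj(1) + 2*(0)*conj(-1) + 2*(0)*conj(-1)]
      = (1/8)[(4) + (4) + (0) + (0) + (0)] = 8/8 = 1
  <chi_5*chi_5, chi_3> = (1/8)[1*(4)*conj(1) + 1*(4)*conj(1) + 2*(0)*conj(-1) + 2*(0)*conj(1) + 2*(0)*conj(-1)]
      = (1/8)[(4) + (4) + (0) + (0) + (0)] = 8/8 = 1
  <chi_5*chi_5, chi_4> = (1/8)[1*(4)*conj(1) + 1*(4)*conj(1) + 2*(0)*conj(-1) + 2*(0)*conj(-1) + 2*(0)*conj(1)]
      = (1/8)[(4) + (4) + (0) + (0) + (0)] = 8/8 = 1
  <chi_5*chi_5, chi_5> = (1/8)[1*(4)*conj(2) + 1*(4)*conj(-2) + 2*(0)*conj(0) + 2*(0)*conj(0) + 2*(0)*conj(0)]
      = (1/8)[(8) + (-8) + (0) + (0) + (0)] = 0/8 = 0
Hence the multiplicities are chi_1: 1, chi_2: 1, chi_3: 1, chi_4: 1. Dimension check: dim(chi_5)*dim(chi_5) = 2*2 = 4 and sum (mult * dim) = 1*1 + 1*1 + 1*1 + 1*1 = 4.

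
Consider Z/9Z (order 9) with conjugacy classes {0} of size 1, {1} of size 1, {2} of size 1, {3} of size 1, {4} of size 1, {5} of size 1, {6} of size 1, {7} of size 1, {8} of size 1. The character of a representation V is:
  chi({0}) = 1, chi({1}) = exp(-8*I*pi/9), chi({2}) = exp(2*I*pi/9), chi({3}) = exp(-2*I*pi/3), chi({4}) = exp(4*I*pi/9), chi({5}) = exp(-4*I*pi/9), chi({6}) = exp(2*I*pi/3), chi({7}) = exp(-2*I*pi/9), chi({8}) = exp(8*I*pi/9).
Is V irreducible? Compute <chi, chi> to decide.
Irreducible: <chi, chi> = 1.

Proof sketch: <chi, chi> = (1/|G|) sum_C |C| * |chi(C)|^2 = (1/9)[1*|1|^2 + 1*|exp(-8*I*pi/9)|^2 + 1*|exp(2*I*pi/9)|^2 + 1*|exp(-2*I*pi/3)|^2 + 1*|exp(4*I*pi/9)|^2 + 1*|exp(-4*I*pi/9)|^2 + 1*|exp(2*I*pi/3)|^2 + 1*|exp(-2*I*pi/9)|^2 + 1*|exp(8*I*pi/9)|^2]
  = (1/9)[(1) + (1) + (1) + (1) + (1) + (1) + (1) + (1) + (1)] = 9/9 = 1.
(Exp terms are combined using exp(i*s)*conj(exp(i*t)) = exp(i*(s-t)), and sums of them are collapsed using the identity that for every m > 1 the m distinct m-th roots of unity sum to 0, e.g. 1 + exp(2*I*pi/3) + exp(-2*I*pi/3) = 0.)
A character is irreducible iff <chi, chi> = 1, so this representation is irreducible.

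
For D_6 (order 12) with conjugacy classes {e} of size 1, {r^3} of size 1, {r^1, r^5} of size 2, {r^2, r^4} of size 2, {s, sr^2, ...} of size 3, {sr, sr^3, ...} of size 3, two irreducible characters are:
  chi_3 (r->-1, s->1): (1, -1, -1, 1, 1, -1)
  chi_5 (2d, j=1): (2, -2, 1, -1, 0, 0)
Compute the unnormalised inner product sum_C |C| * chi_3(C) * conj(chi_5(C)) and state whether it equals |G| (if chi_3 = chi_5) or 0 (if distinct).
Sum = 0; so <chi_3, chi_5> = 0 (distinct irreducibles are orthogonal).

Details: Compute term by term over conjugacy classes (|C| * chi_3(C) * conj(chi_5(C))):
  1*(1)*conj(2) + 1*(-1)*conj(-2) + 2*(-1)*conj(1) + 2*(1)*conj(-1) + 3*(1)*conj(0) + 3*(-1)*conj(0)
  = (2) + (2) + (-2) + (-2) + (0) + (0)
  = 0.
Dividing by |G| = 12 gives 0/12 = 0, matching the row-orthogonality relation <chi_3, chi_5> = [chi_3 = chi_5].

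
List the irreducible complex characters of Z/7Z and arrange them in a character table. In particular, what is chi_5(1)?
Character table of Z/7Z (irreps indexed chi_0,...,chi_6 with chi_k(m) = zeta_7^(k*m), zeta_7 = exp(2*pi*i/7)):
  irrep \ class  {0} (size 1)  {1} (size 1)    {2} (size 1)    {3} (size 1)    {4} (size 1)    {5} (size 1)    {6} (size 1)  
  chi_0          1             1               1               1               1               1               1             
  chi_1          1             exp(2*I*pi/7)   exp(4*I*pi/7)   exp(6*I*pi/7)   exp(-6*I*pi/7)  exp(-4*I*pi/7)  exp(-2*I*pi/7)
  chi_2          1             exp(4*I*pi/7)   exp(-6*I*pi/7)  exp(-2*I*pi/7)  exp(2*I*pi/7)   exp(6*I*pi/7)   exp(-4*I*pi/7)
  chi_3          1             exp(6*I*pi/7)   exp(-2*I*pi/7)  exp(4*I*pi/7)   exp(-4*I*pi/7)  exp(2*I*pi/7)   exp(-6*I*pi/7)
  chi_4          1             exp(-6*I*pi/7)  exp(2*I*pi/7)   exp(-4*I*pi/7)  exp(4*I*pi/7)   exp(-2*I*pi/7)  exp(6*I*pi/7) 
  chi_5          1             exp(-4*I*pi/7)  exp(6*I*pi/7)   exp(2*I*pi/7)   exp(-2*I*pi/7)  exp(-6*I*pi/7)  exp(4*I*pi/7) 
  chi_6          1             exp(-2*I*pi/7)  exp(-4*I*pi/7)  exp(-6*I*pi/7)  exp(6*I*pi/7)   exp(4*I*pi/7)   exp(2*I*pi/7) 

Spot check: chi_5(1) = zeta_7^(5*1) = zeta_7^5 = exp(-4*I*pi/7).

Derivation: Z/7Z is abelian, so all 7 irreducible complex representations are 1-dimensional. They are given by chi_k(m) = zeta_7^(k*m) for k = 0,...,6. Row orthogonality: sum_m chi_k(m) conj(chi_l(m)) = 7 * [k = l].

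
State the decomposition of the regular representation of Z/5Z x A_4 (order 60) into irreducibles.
Each irreducible V_i of dimension d_i appears with multiplicity d_i, i.e. rho_reg = (direct sum over all irreducibles V_i) d_i V_i. The irreducible dimensions for Z/5Z x A_4 are 1, 1, 1, 1, 1, 1, 1, 1, 1, 1, 1, 1, 1, 1, 1, 3, 3, 3, 3, 3: 15 irreducibles of dimension 1, each with multiplicity 1; 5 irreducibles of dimension 3, each with multiplicity 3. Total dimension 15*1*1 + 5*3*3 = 60 = |G|.

Why: General theorem: in the regular representation of a finite group G, each irreducible appears with multiplicity equal to its dimension. Check: dim(rho_reg) = sum d_i^2 = 1 + 1 + 1 + 1 + 1 + 1 + 1 + 1 + 1 + 1 + 1 + 1 + 1 + 1 + 1 + 9 + 9 + 9 + 9 + 9 = 60 = |G|.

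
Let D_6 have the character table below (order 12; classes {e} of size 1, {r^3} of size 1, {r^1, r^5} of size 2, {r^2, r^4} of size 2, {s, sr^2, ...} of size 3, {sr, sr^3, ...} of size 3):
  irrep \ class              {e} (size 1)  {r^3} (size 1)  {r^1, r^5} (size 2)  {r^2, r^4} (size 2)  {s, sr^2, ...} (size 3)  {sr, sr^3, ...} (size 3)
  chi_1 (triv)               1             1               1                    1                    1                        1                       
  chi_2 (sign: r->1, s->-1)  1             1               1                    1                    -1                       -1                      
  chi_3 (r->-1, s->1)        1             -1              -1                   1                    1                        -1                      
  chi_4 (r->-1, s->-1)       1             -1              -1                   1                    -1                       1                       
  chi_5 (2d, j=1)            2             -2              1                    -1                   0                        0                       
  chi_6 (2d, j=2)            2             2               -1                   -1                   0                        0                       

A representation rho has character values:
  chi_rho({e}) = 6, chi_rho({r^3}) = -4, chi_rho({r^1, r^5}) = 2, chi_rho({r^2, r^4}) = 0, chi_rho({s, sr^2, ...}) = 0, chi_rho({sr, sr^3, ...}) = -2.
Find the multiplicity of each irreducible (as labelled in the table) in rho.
Multiplicities: chi_1: 0, chi_2: 1, chi_3: 1, chi_4: 0, chi_5: 2, chi_6: 0.

Explanation: Use <chi_rho, chi> = (1/|G|) sum_C |C| * chi_rho(C) * conj(chi(C)) with |G| = 12 for each irreducible chi in the table:
  <chi_rho, chi_1> = (1/12)[1*(6)*conj(1) + 1*(-4)*conj(1) + 2*(2)*conj(1) + 2*(0)*conj(1) + 3*(0)*conj(1) + 3*(-2)*conj(1)]
      = (1/12)[(6) + (-4) + (4) + (0) + (0) + (-6)] = 0/12 = 0
  <chi_rho, chi_2> = (1/12)[1*(6)*conj(1) + 1*(-4)*conj(1) + 2*(2)*conj(1) + 2*(0)*conj(1) + 3*(0)*conj(-1) + 3*(-2)*conj(-1)]
      = (1/12)[(6) + (-4) + (4) + (0) + (0) + (6)] = 12/12 = 1
  <chi_rho, chi_3> = (1/12)[1*(6)*conj(1) + 1*(-4)*conj(-1) + 2*(2)*conj(-1) + 2*(0)*conj(1) + 3*(0)*conj(1) + 3*(-2)*conj(-1)]
      = (1/12)[(6) + (4) + (-4) + (0) + (0) + (6)] = 12/12 = 1
  <chi_rho, chi_4> = (1/12)[1*(6)*conj(1) + 1*(-4)*conj(-1) + 2*(2)*conj(-1) + 2*(0)*conj(1) + 3*(0)*conj(-1) + 3*(-2)*conj(1)]
      = (1/12)[(6) + (4) + (-4) + (0) + (0) + (-6)] = 0/12 = 0
  <chi_rho, chi_5> = (1/12)[1*(6)*conj(2) + 1*(-4)*conj(-2) + 2*(2)*conj(1) + 2*(0)*conj(-1) + 3*(0)*conj(0) + 3*(-2)*conj(0)]
      = (1/12)[(12) + (8) + (4) + (0) + (0) + (0)] = 24/12 = 2
  <chi_rho, chi_6> = (1/12)[1*(6)*conj(2) + 1*(-4)*conj(2) + 2*(2)*conj(-1) + 2*(0)*conj(-1) + 3*(0)*conj(0) + 3*(-2)*conj(0)]
      = (1/12)[(12) + (-8) + (-4) + (0) + (0) + (0)] = 0/12 = 0
Dimension check: dim(rho) = sum (mult * dim) = 0*1 + 1*1 + 1*1 + 0*1 + 2*2 + 0*2 = 6 = chi_rho(e) = 6.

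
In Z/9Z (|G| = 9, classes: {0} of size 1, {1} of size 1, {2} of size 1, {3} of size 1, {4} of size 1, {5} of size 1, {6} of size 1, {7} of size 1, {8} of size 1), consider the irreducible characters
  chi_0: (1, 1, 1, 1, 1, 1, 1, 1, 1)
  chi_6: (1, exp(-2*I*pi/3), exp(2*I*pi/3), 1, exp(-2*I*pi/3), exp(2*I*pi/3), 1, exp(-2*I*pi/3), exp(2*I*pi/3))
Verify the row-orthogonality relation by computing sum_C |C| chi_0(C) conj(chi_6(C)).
Sum = 0; so <chi_0, chi_6> = 0 (distinct irreducibles are orthogonal).

Working: Compute term by term over conjugacy classes (|C| * chi_0(C) * conj(chi_6(C))):
  1*(1)*conj(1) + 1*(1)*conj(exp(-2*I*pi/3)) + 1*(1)*conj(exp(2*I*pi/3)) + 1*(1)*conj(1) + 1*(1)*conj(exp(-2*I*pi/3)) + 1*(1)*conj(exp(2*I*pi/3)) + 1*(1)*conj(1) + 1*(1)*conj(exp(-2*I*pi/3)) + 1*(1)*conj(exp(2*I*pi/3))
  = (1) + (exp(2*I*pi/3)) + (exp(-2*I*pi/3)) + (1) + (exp(2*I*pi/3)) + (exp(-2*I*pi/3)) + (1) + (exp(2*I*pi/3)) + (exp(-2*I*pi/3))
  = 0.
(Exp terms are combined using exp(i*s)*conj(exp(i*t)) = exp(i*(s-t)), and sums of them are collapsed using the identity that for every m > 1 the m distinct m-th roots of unity sum to 0, e.g. 1 + exp(2*I*pi/3) + exp(-2*I*pi/3) = 0.)
Dividing by |G| = 9 gives 0/9 = 0, matching the row-orthogonality relation <chi_0, chi_6> = [chi_0 = chi_6].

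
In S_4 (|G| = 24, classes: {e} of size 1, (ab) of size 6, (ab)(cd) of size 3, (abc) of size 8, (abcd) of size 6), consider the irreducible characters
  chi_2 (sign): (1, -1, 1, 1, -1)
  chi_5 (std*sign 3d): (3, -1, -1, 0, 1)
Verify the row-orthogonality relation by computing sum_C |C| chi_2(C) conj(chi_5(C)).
Sum = 0; so <chi_2, chi_5> = 0 (distinct irreducibles are orthogonal).

Derivation: Compute term by term over conjugacy classes (|C| * chi_2(C) * conj(chi_5(C))):
  1*(1)*conj(3) + 6*(-1)*conj(-1) + 3*(1)*conj(-1) + 8*(1)*conj(0) + 6*(-1)*conj(1)
  = (3) + (6) + (-3) + (0) + (-6)
  = 0.
Dividing by |G| = 24 gives 0/24 = 0, matching the row-orthogonality relation <chi_2, chi_5> = [chi_2 = chi_5].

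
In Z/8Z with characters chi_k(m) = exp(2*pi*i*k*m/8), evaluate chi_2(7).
chi_2(7) = zeta_8^14 = -I

Proof sketch: chi_2(7) = zeta_8^(2*7) = zeta_8^14. Since zeta_8^8 = 1, this equals zeta_8^6 = exp(2*pi*i*6/8) = -I.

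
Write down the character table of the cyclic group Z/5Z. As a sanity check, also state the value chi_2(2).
Character table of Z/5Z (irreps indexed chi_0,...,chi_4 with chi_k(m) = zeta_5^(k*m), zeta_5 = exp(2*pi*i/5)):
  irrep \ class  {0} (size 1)  {1} (size 1)    {2} (size 1)    {3} (size 1)    {4} (size 1)  
  chi_0          1             1               1               1               1             
  chi_1          1             exp(2*I*pi/5)   exp(4*I*pi/5)   exp(-4*I*pi/5)  exp(-2*I*pi/5)
  chi_2          1             exp(4*I*pi/5)   exp(-2*I*pi/5)  exp(2*I*pi/5)   exp(-4*I*pi/5)
  chi_3          1             exp(-4*I*pi/5)  exp(2*I*pi/5)   exp(-2*I*pi/5)  exp(4*I*pi/5) 
  chi_4          1             exp(-2*I*pi/5)  exp(-4*I*pi/5)  exp(4*I*pi/5)   exp(2*I*pi/5) 

Spot check: chi_2(2) = zeta_5^(2*2) = zeta_5^4 = exp(-2*I*pi/5).

Working: Z/5Z is abelian, so all 5 irreducible complex representations are 1-dimensional. They are given by chi_k(m) = zeta_5^(k*m) for k = 0,...,4. Row orthogonality: sum_m chi_k(m) conj(chi_l(m)) = 5 * [k = l].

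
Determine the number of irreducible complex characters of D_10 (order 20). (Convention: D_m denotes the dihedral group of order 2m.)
8

Justification: The number of irreducible complex representations of a finite group equals its number of conjugacy classes. D_10 has 8 conjugacy classes (n/2 + 3 for n even), so D_10 (order 20) has exactly 8 irreducible complex representations.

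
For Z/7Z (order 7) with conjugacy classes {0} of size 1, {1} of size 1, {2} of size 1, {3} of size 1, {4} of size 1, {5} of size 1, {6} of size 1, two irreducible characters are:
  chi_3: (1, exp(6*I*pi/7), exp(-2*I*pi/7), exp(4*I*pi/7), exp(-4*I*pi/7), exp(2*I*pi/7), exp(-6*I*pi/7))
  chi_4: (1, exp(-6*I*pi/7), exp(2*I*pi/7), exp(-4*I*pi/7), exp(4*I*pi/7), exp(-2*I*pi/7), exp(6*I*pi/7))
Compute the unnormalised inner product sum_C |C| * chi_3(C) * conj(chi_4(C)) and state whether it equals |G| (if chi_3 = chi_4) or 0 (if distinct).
Sum = 0; so <chi_3, chi_4> = 0 (distinct irreducibles are orthogonal).

Proof sketch: Compute term by term over conjugacy classes (|C| * chi_3(C) * conj(chi_4(C))):
  1*(1)*conj(1) + 1*(exp(6*I*pi/7))*conj(exp(-6*I*pi/7)) + 1*(exp(-2*I*pi/7))*conj(exp(2*I*pi/7)) + 1*(exp(4*I*pi/7))*conj(exp(-4*I*pi/7)) + 1*(exp(-4*I*pi/7))*conj(exp(4*I*pi/7)) + 1*(exp(2*I*pi/7))*conj(exp(-2*I*pi/7)) + 1*(exp(-6*I*pi/7))*conj(exp(6*I*pi/7))
  = (1) + (exp(-2*I*pi/7)) + (exp(-4*I*pi/7)) + (exp(-6*I*pi/7)) + (exp(6*I*pi/7)) + (exp(4*I*pi/7)) + (exp(2*I*pi/7))
  = 0.
(Exp terms are combined using exp(i*s)*conj(exp(i*t)) = exp(i*(s-t)), and sums of them are collapsed using the identity that for every m > 1 the m distinct m-th roots of unity sum to 0, e.g. 1 + exp(2*I*pi/3) + exp(-2*I*pi/3) = 0.)
Dividing by |G| = 7 gives 0/7 = 0, matching the row-orthogonality relation <chi_3, chi_4> = [chi_3 = chi_4].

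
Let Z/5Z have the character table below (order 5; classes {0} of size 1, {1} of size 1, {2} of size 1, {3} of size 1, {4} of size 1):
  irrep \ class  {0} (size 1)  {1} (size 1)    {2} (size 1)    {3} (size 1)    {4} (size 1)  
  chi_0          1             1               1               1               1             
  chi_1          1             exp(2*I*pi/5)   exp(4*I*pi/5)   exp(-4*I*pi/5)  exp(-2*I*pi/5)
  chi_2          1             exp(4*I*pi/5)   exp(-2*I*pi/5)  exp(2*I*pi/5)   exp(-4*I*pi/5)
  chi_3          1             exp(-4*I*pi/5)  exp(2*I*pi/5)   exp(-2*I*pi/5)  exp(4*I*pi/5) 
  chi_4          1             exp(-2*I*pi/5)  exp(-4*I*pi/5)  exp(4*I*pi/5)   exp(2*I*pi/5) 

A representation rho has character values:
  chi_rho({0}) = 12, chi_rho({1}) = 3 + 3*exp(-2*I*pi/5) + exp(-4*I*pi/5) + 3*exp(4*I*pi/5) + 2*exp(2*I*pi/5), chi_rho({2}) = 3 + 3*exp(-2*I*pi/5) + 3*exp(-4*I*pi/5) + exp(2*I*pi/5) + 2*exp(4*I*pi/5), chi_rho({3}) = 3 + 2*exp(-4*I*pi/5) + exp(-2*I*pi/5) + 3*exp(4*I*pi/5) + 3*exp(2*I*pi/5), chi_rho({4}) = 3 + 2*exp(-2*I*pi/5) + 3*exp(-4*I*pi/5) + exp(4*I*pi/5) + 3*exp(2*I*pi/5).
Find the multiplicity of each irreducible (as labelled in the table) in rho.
Multiplicities: chi_0: 3, chi_1: 2, chi_2: 3, chi_3: 1, chi_4: 3.

Justification: Use <chi_rho, chi> = (1/|G|) sum_C |C| * chi_rho(C) * conj(chi(C)) with |G| = 5 for each irreducible chi in the table:
  <chi_rho, chi_0> = (1/5)[1*(12)*conj(1) + 1*(3 + 3*exp(-2*I*pi/5) + exp(-4*I*pi/5) + 3*exp(4*I*pi/5) + 2*exp(2*I*pi/5))*conj(1) + 1*(3 + 3*exp(-2*I*pi/5) + 3*exp(-4*I*pi/5) + exp(2*I*pi/5) + 2*exp(4*I*pi/5))*conj(1) + 1*(3 + 2*exp(-4*I*pi/5) + exp(-2*I*pi/5) + 3*exp(4*I*pi/5) + 3*exp(2*I*pi/5))*conj(1) + 1*(3 + 2*exp(-2*I*pi/5) + 3*exp(-4*I*pi/5) + exp(4*I*pi/5) + 3*exp(2*I*pi/5))*conj(1)]
      = (1/5)[(12) + (3 + 3*exp(-2*I*pi/5) + exp(-4*I*pi/5) + 3*exp(4*I*pi/5) + 2*exp(2*I*pi/5)) + (3 + 3*exp(-2*I*pi/5) + 3*exp(-4*I*pi/5) + exp(2*I*pi/5) + 2*exp(4*I*pi/5)) + (3 + 2*exp(-4*I*pi/5) + exp(-2*I*pi/5) + 3*exp(4*I*pi/5) + 3*exp(2*I*pi/5)) + (3 + 2*exp(-2*I*pi/5) + 3*exp(-4*I*pi/5) + exp(4*I*pi/5) + 3*exp(2*I*pi/5))] = 15/5 = 3
  <chi_rho, chi_1> = (1/5)[1*(12)*conj(1) + 1*(3 + 3*exp(-2*I*pi/5) + exp(-4*I*pi/5) + 3*exp(4*I*pi/5) + 2*exp(2*I*pi/5))*conj(exp(2*I*pi/5)) + 1*(3 + 3*exp(-2*I*pi/5) + 3*exp(-4*I*pi/5) + exp(2*I*pi/5) + 2*exp(4*I*pi/5))*conj(exp(4*I*pi/5)) + 1*(3 + 2*exp(-4*I*pi/5) + exp(-2*I*pi/5) + 3*exp(4*I*pi/5) + 3*exp(2*I*pi/5))*conj(exp(-4*I*pi/5)) + 1*(3 + 2*exp(-2*I*pi/5) + 3*exp(-4*I*pi/5) + exp(4*I*pi/5) + 3*exp(2*I*pi/5))*conj(exp(-2*I*pi/5))]
      = (1/5)[(12) + (2 + 3*exp(-2*I*pi/5) + 3*exp(-4*I*pi/5) + exp(4*I*pi/5) + 3*exp(2*I*pi/5)) + (2 + 3*exp(-4*I*pi/5) + exp(-2*I*pi/5) + 3*exp(4*I*pi/5) + 3*exp(2*I*pi/5)) + (2 + 3*exp(-2*I*pi/5) + 3*exp(-4*I*pi/5) + exp(2*I*pi/5) + 3*exp(4*I*pi/5)) + (2 + 3*exp(-2*I*pi/5) + exp(-4*I*pi/5) + 3*exp(4*I*pi/5) + 3*exp(2*I*pi/5))] = 10/5 = 2
  <chi_rho, chi_2> = (1/5)[1*(12)*conj(1) + 1*(3 + 3*exp(-2*I*pi/5) + exp(-4*I*pi/5) + 3*exp(4*I*pi/5) + 2*exp(2*I*pi/5))*conj(exp(4*I*pi/5)) + 1*(3 + 3*exp(-2*I*pi/5) + 3*exp(-4*I*pi/5) + exp(2*I*pi/5) + 2*exp(4*I*pi/5))*conj(exp(-2*I*pi/5)) + 1*(3 + 2*exp(-4*I*pi/5) + exp(-2*I*pi/5) + 3*exp(4*I*pi/5) + 3*exp(2*I*pi/5))*conj(exp(2*I*pi/5)) + 1*(3 + 2*exp(-2*I*pi/5) + 3*exp(-4*I*pi/5) + exp(4*I*pi/5) + 3*exp(2*I*pi/5))*conj(exp(-4*I*pi/5))]
      = (1/5)[(12) + (3 + 2*exp(-2*I*pi/5) + 3*exp(-4*I*pi/5) + exp(2*I*pi/5) + 3*exp(4*I*pi/5)) + (3 + 3*exp(-2*I*pi/5) + 2*exp(-4*I*pi/5) + exp(4*I*pi/5) + 3*exp(2*I*pi/5)) + (3 + 3*exp(-2*I*pi/5) + exp(-4*I*pi/5) + 2*exp(4*I*pi/5) + 3*exp(2*I*pi/5)) + (3 + 3*exp(-4*I*pi/5) + exp(-2*I*pi/5) + 3*exp(4*I*pi/5) + 2*exp(2*I*pi/5))] = 15/5 = 3
  <chi_rho, chi_3> = (1/5)[1*(12)*conj(1) + 1*(3 + 3*exp(-2*I*pi/5) + exp(-4*I*pi/5) + 3*exp(4*I*pi/5) + 2*exp(2*I*pi/5))*conj(exp(-4*I*pi/5)) + 1*(3 + 3*exp(-2*I*pi/5) + 3*exp(-4*I*pi/5) + exp(2*I*pi/5) + 2*exp(4*I*pi/5))*conj(exp(2*I*pi/5)) + 1*(3 + 2*exp(-4*I*pi/5) + exp(-2*I*pi/5) + 3*exp(4*I*pi/5) + 3*exp(2*I*pi/5))*conj(exp(-2*I*pi/5)) + 1*(3 + 2*exp(-2*I*pi/5) + 3*exp(-4*I*pi/5) + exp(4*I*pi/5) + 3*exp(2*I*pi/5))*conj(exp(4*I*pi/5))]
      = (1/5)[(12) + (1 + 3*exp(-2*I*pi/5) + 2*exp(-4*I*pi/5) + 3*exp(4*I*pi/5) + 3*exp(2*I*pi/5)) + (1 + 3*exp(-2*I*pi/5) + 3*exp(-4*I*pi/5) + 3*exp(4*I*pi/5) + 2*exp(2*I*pi/5)) + (1 + 2*exp(-2*I*pi/5) + 3*exp(-4*I*pi/5) + 3*exp(4*I*pi/5) + 3*exp(2*I*pi/5)) + (1 + 3*exp(-2*I*pi/5) + 3*exp(-4*I*pi/5) + 2*exp(4*I*pi/5) + 3*exp(2*I*pi/5))] = 5/5 = 1
  <chi_rho, chi_4> = (1/5)[1*(12)*conj(1) + 1*(3 + 3*exp(-2*I*pi/5) + exp(-4*I*pi/5) + 3*exp(4*I*pi/5) + 2*exp(2*I*pi/5))*conj(exp(-2*I*pi/5)) + 1*(3 + 3*exp(-2*I*pi/5) + 3*exp(-4*I*pi/5) + exp(2*I*pi/5) + 2*exp(4*I*pi/5))*conj(exp(-4*I*pi/5)) + 1*(3 + 2*exp(-4*I*pi/5) + exp(-2*I*pi/5) + 3*exp(4*I*pi/5) + 3*exp(2*I*pi/5))*conj(exp(4*I*pi/5)) + 1*(3 + 2*exp(-2*I*pi/5) + 3*exp(-4*I*pi/5) + exp(4*I*pi/5) + 3*exp(2*I*pi/5))*conj(exp(2*I*pi/5))]
      = (1/5)[(12) + (3 + 3*exp(-4*I*pi/5) + exp(-2*I*pi/5) + 2*exp(4*I*pi/5) + 3*exp(2*I*pi/5)) + (3 + 2*exp(-2*I*pi/5) + exp(-4*I*pi/5) + 3*exp(4*I*pi/5) + 3*exp(2*I*pi/5)) + (3 + 3*exp(-2*I*pi/5) + 3*exp(-4*I*pi/5) + exp(4*I*pi/5) + 2*exp(2*I*pi/5)) + (3 + 3*exp(-2*I*pi/5) + 2*exp(-4*I*pi/5) + exp(2*I*pi/5) + 3*exp(4*I*pi/5))] = 15/5 = 3
(Exp terms are combined using exp(i*s)*conj(exp(i*t)) = exp(i*(s-t)), and sums of them are collapsed using the identity that for every m > 1 the m distinct m-th roots of unity sum to 0, e.g. 1 + exp(2*I*pi/3) + exp(-2*I*pi/3) = 0.)
Dimension check: dim(rho) = sum (mult * dim) = 3*1 + 2*1 + 3*1 + 1*1 + 3*1 = 12 = chi_rho(e) = 12.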